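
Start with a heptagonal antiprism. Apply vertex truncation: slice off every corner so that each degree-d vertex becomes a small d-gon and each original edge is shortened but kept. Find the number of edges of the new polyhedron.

The base solid has V = 14, E = 28, F = 16.
Truncation replaces each original edge-end by a new vertex, so V′ = 2E = 56.
Each original edge survives, and each old vertex of degree d contributes d new edges; summing degrees gives Σd = 2E, so E′ = E + 2E = 3E = 84.
Each original face survives and each original vertex becomes one new face: F′ = F + V = 30.

84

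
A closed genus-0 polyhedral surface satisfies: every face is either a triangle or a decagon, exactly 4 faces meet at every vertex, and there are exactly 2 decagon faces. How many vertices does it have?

Let x be the number of triangles; then F = 2 + x.
Edge–face incidences: 2E = 10·2 + 3·x = 20 + 3x.
Every vertex has degree 4, so 4V = 2E.
Euler: V − E + F = 2 ⇒ (2E)/4 − E + (2 + x) = 2.
Multiply by 8: 2·(2E) − 4·(2E) + 8·(2 + x) = 16, i.e. 16 + 8x − 2·(20 + 3x) = 16.
Collecting terms: 2x − 24 = 16, so 2x = 40, so x = 20.
Then 2E = 20 + 3·20 = 80, so E = 40, V = 2E/4 = 20, F = 2 + 20 = 22.

20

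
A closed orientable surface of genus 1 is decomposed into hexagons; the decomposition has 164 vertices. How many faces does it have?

82

χ = 2 − 2·1 = 0, and every face is a hexagon so 6F = 2E.
V − E + F = 0 with E = 6F/2 gives 164 − (6/2 − 1)·F = 0, so F = 82 and E = 246.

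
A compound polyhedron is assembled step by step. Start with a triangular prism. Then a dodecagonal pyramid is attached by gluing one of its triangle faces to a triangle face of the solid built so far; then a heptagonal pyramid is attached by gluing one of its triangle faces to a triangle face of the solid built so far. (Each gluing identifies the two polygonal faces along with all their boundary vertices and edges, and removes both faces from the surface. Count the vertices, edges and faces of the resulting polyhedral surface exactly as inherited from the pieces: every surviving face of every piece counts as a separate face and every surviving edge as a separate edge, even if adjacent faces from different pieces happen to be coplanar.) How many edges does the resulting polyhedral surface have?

41

A triangular prism: V=6, E=9, F=5.
Attach a dodecagonal pyramid (V=13, E=24, F=13) along a 3-gon: merge 3 vertices and 3 edges, delete both glued faces → V=16, E=30, F=16.
Attach a heptagonal pyramid (V=8, E=14, F=8) along a 3-gon: merge 3 vertices and 3 edges, delete both glued faces → V=21, E=41, F=22.
Check: V − E + F = 21 − 41 + 22 = 2.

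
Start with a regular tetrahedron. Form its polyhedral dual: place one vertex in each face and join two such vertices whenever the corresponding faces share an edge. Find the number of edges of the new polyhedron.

6

The base solid has V = 4, E = 6, F = 4.
The dual swaps V and F and preserves E: V′ = F = 4, E′ = E = 6, F′ = V = 4.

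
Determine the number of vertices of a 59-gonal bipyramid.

A bipyramid over an n-gon has 2n triangular faces and n + 2 vertices: V = 59 + 2 = 61, E = 3·59 = 177, F = 2·59 = 118.

61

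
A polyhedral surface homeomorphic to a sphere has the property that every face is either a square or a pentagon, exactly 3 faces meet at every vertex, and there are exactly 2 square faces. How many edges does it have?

Let x be the number of pentagons; then F = 2 + x.
Edge–face incidences: 2E = 4·2 + 5·x = 8 + 5x.
Every vertex has degree 3, so 3V = 2E.
Euler: V − E + F = 2 ⇒ (2E)/3 − E + (2 + x) = 2.
Multiply by 6: 2·(2E) − 3·(2E) + 6·(2 + x) = 12, i.e. 12 + 6x − (8 + 5x) = 12.
Collecting terms: x + 4 = 12, so x = 8.
Then 2E = 8 + 5·8 = 48, so E = 24, V = 2E/3 = 16, F = 2 + 8 = 10.

24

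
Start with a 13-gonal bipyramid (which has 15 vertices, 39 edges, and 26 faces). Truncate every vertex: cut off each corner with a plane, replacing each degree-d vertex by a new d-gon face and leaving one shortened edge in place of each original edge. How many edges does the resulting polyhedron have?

117

Truncation replaces each original edge-end by a new vertex, so V′ = 2E = 78.
Each original edge survives, and each old vertex of degree d contributes d new edges; summing degrees gives Σd = 2E, so E′ = E + 2E = 3E = 117.
Each original face survives and each original vertex becomes one new face: F′ = F + V = 41.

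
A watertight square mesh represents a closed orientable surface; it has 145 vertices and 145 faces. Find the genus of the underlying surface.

1

Every face is a square, so 2E = 4·145 = 580, giving E = 290.
χ = V − E + F = 145 − 290 + 145 = 0.
For a closed orientable surface χ = 2 − 2g, so g = (2 − (0))/2 = 1.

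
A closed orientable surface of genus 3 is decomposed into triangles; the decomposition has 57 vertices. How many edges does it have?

183

χ = 2 − 2·3 = -4, and every face is a triangle so 3F = 2E.
V − E + F = -4 with E = 3F/2 gives 57 − (3/2 − 1)·F = -4, so F = 122 and E = 183.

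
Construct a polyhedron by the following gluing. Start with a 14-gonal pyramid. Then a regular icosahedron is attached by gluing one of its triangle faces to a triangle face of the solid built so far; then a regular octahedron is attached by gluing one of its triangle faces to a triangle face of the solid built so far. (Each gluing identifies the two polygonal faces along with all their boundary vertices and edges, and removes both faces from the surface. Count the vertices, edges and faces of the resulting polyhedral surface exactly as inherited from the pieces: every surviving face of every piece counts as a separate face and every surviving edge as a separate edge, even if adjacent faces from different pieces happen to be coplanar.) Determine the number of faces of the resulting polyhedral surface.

39

A 14-gonal pyramid: V=15, E=28, F=15.
Attach a regular icosahedron (V=12, E=30, F=20) along a 3-gon: merge 3 vertices and 3 edges, delete both glued faces → V=24, E=55, F=33.
Attach a regular octahedron (V=6, E=12, F=8) along a 3-gon: merge 3 vertices and 3 edges, delete both glued faces → V=27, E=64, F=39.
Check: V − E + F = 27 − 64 + 39 = 2.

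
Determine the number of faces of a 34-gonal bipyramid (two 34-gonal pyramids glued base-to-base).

68

A bipyramid over an n-gon has 2n triangular faces and n + 2 vertices: V = 34 + 2 = 36, E = 3·34 = 102, F = 2·34 = 68.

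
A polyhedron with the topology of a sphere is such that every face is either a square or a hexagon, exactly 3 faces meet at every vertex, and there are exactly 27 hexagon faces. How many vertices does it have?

62

Let x be the number of squares; then F = 27 + x.
Edge–face incidences: 2E = 6·27 + 4·x = 162 + 4x.
Every vertex has degree 3, so 3V = 2E.
Euler: V − E + F = 2 ⇒ (2E)/3 − E + (27 + x) = 2.
Multiply by 6: 2·(2E) − 3·(2E) + 6·(27 + x) = 12, i.e. 162 + 6x − (162 + 4x) = 12.
Collecting terms: 2x = 12, so x = 6.
Then 2E = 162 + 4·6 = 186, so E = 93, V = 2E/3 = 62, F = 27 + 6 = 33.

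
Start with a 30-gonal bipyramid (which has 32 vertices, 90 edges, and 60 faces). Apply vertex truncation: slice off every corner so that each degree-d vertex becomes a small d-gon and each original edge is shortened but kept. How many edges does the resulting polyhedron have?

270

Truncation replaces each original edge-end by a new vertex, so V′ = 2E = 180.
Each original edge survives, and each old vertex of degree d contributes d new edges; summing degrees gives Σd = 2E, so E′ = E + 2E = 3E = 270.
Each original face survives and each original vertex becomes one new face: F′ = F + V = 92.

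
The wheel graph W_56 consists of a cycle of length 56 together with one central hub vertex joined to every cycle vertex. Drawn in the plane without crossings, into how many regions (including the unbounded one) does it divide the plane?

W_56 has V = 56 + 1 = 57 vertices and E = 2·56 = 112 edges.
By Euler's formula F = 2 − V + E = 2 − 57 + 112 = 57.

57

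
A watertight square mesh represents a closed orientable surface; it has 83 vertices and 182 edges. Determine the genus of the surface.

5

Every face is a square and each edge borders two faces, so 4F = 2·182, giving F = 91.
χ = V − E + F = 83 − 182 + 91 = -8.
For a closed orientable surface χ = 2 − 2g, so g = (2 − (-8))/2 = 5.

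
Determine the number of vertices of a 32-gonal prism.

64

A prism on an n-gon has two n-gon bases and n rectangular sides: V = 2·32 = 64, E = 3·32 = 96, F = 32 + 2 = 34.
Check: V − E + F = 64 − 96 + 34 = 2.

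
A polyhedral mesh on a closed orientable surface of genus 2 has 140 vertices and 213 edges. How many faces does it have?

71

For a closed orientable surface of genus 2, χ = 2 − 2·2 = -2.
F = -2 − V + E = -2 − 140 + 213 = 71.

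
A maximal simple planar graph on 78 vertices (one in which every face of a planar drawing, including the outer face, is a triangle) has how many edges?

In a plane triangulation 3F = 2E and V − E + F = 2, so E = 3V − 6 = 3·78 − 6 = 228.

228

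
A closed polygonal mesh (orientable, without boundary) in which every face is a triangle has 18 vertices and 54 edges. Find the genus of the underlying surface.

Every face is a triangle and each edge borders two faces, so 3F = 2·54, giving F = 36.
χ = V − E + F = 18 − 54 + 36 = 0.
For a closed orientable surface χ = 2 − 2g, so g = (2 − (0))/2 = 1.

1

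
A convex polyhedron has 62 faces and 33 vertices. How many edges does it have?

Here V − E + F = 2.
E = V + F − (2) = 33 + 62 − (2) = 93.

93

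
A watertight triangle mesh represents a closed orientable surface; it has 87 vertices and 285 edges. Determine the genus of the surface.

5

Every face is a triangle and each edge borders two faces, so 3F = 2·285, giving F = 190.
χ = V − E + F = 87 − 285 + 190 = -8.
For a closed orientable surface χ = 2 − 2g, so g = (2 − (-8))/2 = 5.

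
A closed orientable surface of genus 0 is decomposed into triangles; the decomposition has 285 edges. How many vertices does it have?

χ = 2 − 2·0 = 2, and every face is a triangle so 3F = 2E.
F = 2E/3 = 190. Then V = 2 + E − F = 2 + 285 − 190 = 97.

97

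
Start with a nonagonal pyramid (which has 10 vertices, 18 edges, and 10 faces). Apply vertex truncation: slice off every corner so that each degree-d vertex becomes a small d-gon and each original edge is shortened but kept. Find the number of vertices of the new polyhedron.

36

Truncation replaces each original edge-end by a new vertex, so V′ = 2E = 36.
Each original edge survives, and each old vertex of degree d contributes d new edges; summing degrees gives Σd = 2E, so E′ = E + 2E = 3E = 54.
Each original face survives and each original vertex becomes one new face: F′ = F + V = 20.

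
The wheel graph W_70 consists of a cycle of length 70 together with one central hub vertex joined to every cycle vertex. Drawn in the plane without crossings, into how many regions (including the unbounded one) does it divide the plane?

71

W_70 has V = 70 + 1 = 71 vertices and E = 2·70 = 140 edges.
By Euler's formula F = 2 − V + E = 2 − 71 + 140 = 71.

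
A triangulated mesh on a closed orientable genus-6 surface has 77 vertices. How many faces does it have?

χ = 2 − 2·6 = -10, and every face is a triangle so 3F = 2E.
V − E + F = -10 with E = 3F/2 gives 77 − (3/2 − 1)·F = -10, so F = 174 and E = 261.

174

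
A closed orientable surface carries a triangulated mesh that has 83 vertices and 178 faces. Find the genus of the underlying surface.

Every face is a triangle, so 2E = 3·178 = 534, giving E = 267.
χ = V − E + F = 83 − 267 + 178 = -6.
For a closed orientable surface χ = 2 − 2g, so g = (2 − (-6))/2 = 4.

4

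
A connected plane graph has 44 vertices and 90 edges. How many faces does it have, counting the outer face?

Euler's formula for a connected plane graph: V − E + F = 2, so F = 2 − 44 + 90 = 48.

48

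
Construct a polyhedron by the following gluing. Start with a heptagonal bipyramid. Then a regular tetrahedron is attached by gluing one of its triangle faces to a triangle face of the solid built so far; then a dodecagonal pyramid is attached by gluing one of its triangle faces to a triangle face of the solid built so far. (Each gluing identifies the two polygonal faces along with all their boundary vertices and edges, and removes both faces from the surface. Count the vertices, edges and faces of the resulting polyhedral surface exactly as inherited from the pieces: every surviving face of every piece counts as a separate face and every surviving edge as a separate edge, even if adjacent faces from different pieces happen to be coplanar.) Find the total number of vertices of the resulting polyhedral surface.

20

A heptagonal bipyramid: V=9, E=21, F=14.
Attach a regular tetrahedron (V=4, E=6, F=4) along a 3-gon: merge 3 vertices and 3 edges, delete both glued faces → V=10, E=24, F=16.
Attach a dodecagonal pyramid (V=13, E=24, F=13) along a 3-gon: merge 3 vertices and 3 edges, delete both glued faces → V=20, E=45, F=27.
Check: V − E + F = 20 − 45 + 27 = 2.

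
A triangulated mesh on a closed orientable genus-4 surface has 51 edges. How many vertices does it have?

χ = 2 − 2·4 = -6, and every face is a triangle so 3F = 2E.
F = 2E/3 = 34. Then V = -6 + E − F = -6 + 51 − 34 = 11.

11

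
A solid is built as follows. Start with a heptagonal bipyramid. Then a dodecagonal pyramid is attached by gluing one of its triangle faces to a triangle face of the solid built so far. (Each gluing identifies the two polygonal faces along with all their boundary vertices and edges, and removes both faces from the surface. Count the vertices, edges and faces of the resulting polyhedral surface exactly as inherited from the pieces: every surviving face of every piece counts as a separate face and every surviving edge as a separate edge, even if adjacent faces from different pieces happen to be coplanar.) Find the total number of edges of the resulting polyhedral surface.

A heptagonal bipyramid: V=9, E=21, F=14.
Attach a dodecagonal pyramid (V=13, E=24, F=13) along a 3-gon: merge 3 vertices and 3 edges, delete both glued faces → V=19, E=42, F=25.
Check: V − E + F = 19 − 42 + 25 = 2.

42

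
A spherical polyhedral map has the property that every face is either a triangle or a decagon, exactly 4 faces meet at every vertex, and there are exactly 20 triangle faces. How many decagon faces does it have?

2

Let x be the number of decagons; then F = 20 + x.
Edge–face incidences: 2E = 3·20 + 10·x = 60 + 10x.
Every vertex has degree 4, so 4V = 2E.
Euler: V − E + F = 2 ⇒ (2E)/4 − E + (20 + x) = 2.
Multiply by 8: 2·(2E) − 4·(2E) + 8·(20 + x) = 16, i.e. 160 + 8x − 2·(60 + 10x) = 16.
Collecting terms: −12x + 40 = 16, so −12x = −24, so x = 2.
Then 2E = 60 + 10·2 = 80, so E = 40, V = 2E/4 = 20, F = 20 + 2 = 22.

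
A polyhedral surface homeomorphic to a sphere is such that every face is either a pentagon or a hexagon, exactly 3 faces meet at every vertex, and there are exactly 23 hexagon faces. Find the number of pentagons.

Let x be the number of pentagons; then F = 23 + x.
Edge–face incidences: 2E = 6·23 + 5·x = 138 + 5x.
Every vertex has degree 3, so 3V = 2E.
Euler: V − E + F = 2 ⇒ (2E)/3 − E + (23 + x) = 2.
Multiply by 6: 2·(2E) − 3·(2E) + 6·(23 + x) = 12, i.e. 138 + 6x − (138 + 5x) = 12.
Collecting terms: x = 12.
Then 2E = 138 + 5·12 = 198, so E = 99, V = 2E/3 = 66, F = 23 + 12 = 35.

12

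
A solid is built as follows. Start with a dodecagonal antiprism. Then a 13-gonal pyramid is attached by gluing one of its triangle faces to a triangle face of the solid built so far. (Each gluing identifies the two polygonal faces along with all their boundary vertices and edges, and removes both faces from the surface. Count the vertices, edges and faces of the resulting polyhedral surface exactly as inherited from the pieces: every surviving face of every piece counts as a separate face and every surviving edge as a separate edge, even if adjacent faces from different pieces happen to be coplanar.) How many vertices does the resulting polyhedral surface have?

35

A dodecagonal antiprism: V=24, E=48, F=26.
Attach a 13-gonal pyramid (V=14, E=26, F=14) along a 3-gon: merge 3 vertices and 3 edges, delete both glued faces → V=35, E=71, F=38.
Check: V − E + F = 35 − 71 + 38 = 2.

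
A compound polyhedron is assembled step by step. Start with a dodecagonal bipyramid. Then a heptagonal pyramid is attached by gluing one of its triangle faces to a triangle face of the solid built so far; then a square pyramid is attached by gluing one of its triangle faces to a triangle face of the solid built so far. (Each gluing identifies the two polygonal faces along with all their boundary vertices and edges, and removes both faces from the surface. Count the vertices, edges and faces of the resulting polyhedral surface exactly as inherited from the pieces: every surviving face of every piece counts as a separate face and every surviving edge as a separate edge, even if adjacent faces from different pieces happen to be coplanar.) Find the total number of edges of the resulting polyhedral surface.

A dodecagonal bipyramid: V=14, E=36, F=24.
Attach a heptagonal pyramid (V=8, E=14, F=8) along a 3-gon: merge 3 vertices and 3 edges, delete both glued faces → V=19, E=47, F=30.
Attach a square pyramid (V=5, E=8, F=5) along a 3-gon: merge 3 vertices and 3 edges, delete both glued faces → V=21, E=52, F=33.
Check: V − E + F = 21 − 52 + 33 = 2.

52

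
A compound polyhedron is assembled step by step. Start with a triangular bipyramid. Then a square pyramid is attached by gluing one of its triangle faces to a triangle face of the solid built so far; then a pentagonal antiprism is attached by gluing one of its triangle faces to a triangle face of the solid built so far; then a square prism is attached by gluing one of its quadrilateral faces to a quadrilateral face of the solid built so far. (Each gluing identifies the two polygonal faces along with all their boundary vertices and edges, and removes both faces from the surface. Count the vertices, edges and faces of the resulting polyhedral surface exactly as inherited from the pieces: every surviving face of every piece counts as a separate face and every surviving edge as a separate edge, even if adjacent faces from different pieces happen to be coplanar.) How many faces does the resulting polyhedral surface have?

A triangular bipyramid: V=5, E=9, F=6.
Attach a square pyramid (V=5, E=8, F=5) along a 3-gon: merge 3 vertices and 3 edges, delete both glued faces → V=7, E=14, F=9.
Attach a pentagonal antiprism (V=10, E=20, F=12) along a 3-gon: merge 3 vertices and 3 edges, delete both glued faces → V=14, E=31, F=19.
Attach a square prism (V=8, E=12, F=6) along a 4-gon: merge 4 vertices and 4 edges, delete both glued faces → V=18, E=39, F=23.
Check: V − E + F = 18 − 39 + 23 = 2.

23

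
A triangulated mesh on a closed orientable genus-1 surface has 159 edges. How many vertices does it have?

53

χ = 2 − 2·1 = 0, and every face is a triangle so 3F = 2E.
F = 2E/3 = 106. Then V = 0 + E − F = 0 + 159 − 106 = 53.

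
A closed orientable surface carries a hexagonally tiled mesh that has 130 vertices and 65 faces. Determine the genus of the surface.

1

Every face is a hexagon, so 2E = 6·65 = 390, giving E = 195.
χ = V − E + F = 130 − 195 + 65 = 0.
For a closed orientable surface χ = 2 − 2g, so g = (2 − (0))/2 = 1.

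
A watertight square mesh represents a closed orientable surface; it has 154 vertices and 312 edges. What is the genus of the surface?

2

Every face is a square and each edge borders two faces, so 4F = 2·312, giving F = 156.
χ = V − E + F = 154 − 312 + 156 = -2.
For a closed orientable surface χ = 2 − 2g, so g = (2 − (-2))/2 = 2.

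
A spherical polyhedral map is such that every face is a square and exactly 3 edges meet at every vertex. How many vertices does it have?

8

Each face has 4 edges and each edge borders two faces, so 2E = 4F.
Each vertex has degree 3, so 3V = 2E and hence V = 4F/3.
Euler: V − E + F = 2 ⇒ (4F/3) − (4F/2) + F = 2.
Multiply by 6: (8 − 12 + 6)F = 12, i.e. 2F = 12.
So F = 6, E = 4·6/2 = 12, V = 4·6/3 = 8.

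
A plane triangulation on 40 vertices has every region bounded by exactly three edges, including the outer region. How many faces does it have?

In a plane triangulation 3F = 2E and V − E + F = 2, so F = 2V − 4 = 2·40 − 4 = 76.

76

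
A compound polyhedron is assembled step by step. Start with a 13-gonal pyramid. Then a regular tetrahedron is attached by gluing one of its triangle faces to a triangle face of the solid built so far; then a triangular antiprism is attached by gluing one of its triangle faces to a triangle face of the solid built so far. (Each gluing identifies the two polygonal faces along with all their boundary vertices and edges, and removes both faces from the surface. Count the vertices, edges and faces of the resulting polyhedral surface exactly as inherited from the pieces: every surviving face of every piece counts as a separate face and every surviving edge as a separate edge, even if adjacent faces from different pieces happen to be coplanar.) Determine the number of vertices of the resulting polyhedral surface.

A 13-gonal pyramid: V=14, E=26, F=14.
Attach a regular tetrahedron (V=4, E=6, F=4) along a 3-gon: merge 3 vertices and 3 edges, delete both glued faces → V=15, E=29, F=16.
Attach a triangular antiprism (V=6, E=12, F=8) along a 3-gon: merge 3 vertices and 3 edges, delete both glued faces → V=18, E=38, F=22.
Check: V − E + F = 18 − 38 + 22 = 2.

18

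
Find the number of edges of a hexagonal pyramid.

A pyramid on an n-gon base has one n-gon and n triangles: V = 6 + 1 = 7, E = 2·6 = 12, F = 6 + 1 = 7.

12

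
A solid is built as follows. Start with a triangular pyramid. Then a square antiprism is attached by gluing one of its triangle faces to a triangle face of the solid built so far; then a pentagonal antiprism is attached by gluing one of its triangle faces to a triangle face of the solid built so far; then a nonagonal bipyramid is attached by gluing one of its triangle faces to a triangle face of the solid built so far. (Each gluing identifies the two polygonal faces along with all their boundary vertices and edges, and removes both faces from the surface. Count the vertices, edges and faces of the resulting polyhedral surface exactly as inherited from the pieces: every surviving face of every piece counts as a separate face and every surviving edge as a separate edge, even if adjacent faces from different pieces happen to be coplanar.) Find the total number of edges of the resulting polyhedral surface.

A triangular pyramid: V=4, E=6, F=4.
Attach a square antiprism (V=8, E=16, F=10) along a 3-gon: merge 3 vertices and 3 edges, delete both glued faces → V=9, E=19, F=12.
Attach a pentagonal antiprism (V=10, E=20, F=12) along a 3-gon: merge 3 vertices and 3 edges, delete both glued faces → V=16, E=36, F=22.
Attach a nonagonal bipyramid (V=11, E=27, F=18) along a 3-gon: merge 3 vertices and 3 edges, delete both glued faces → V=24, E=60, F=38.
Check: V − E + F = 24 − 60 + 38 = 2.

60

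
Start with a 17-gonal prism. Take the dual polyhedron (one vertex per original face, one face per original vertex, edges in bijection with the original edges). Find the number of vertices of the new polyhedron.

The base solid has V = 34, E = 51, F = 19.
The dual swaps V and F and preserves E: V′ = F = 19, E′ = E = 51, F′ = V = 34.

19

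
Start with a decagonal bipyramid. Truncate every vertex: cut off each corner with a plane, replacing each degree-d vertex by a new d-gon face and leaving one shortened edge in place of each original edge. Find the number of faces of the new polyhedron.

The base solid has V = 12, E = 30, F = 20.
Truncation replaces each original edge-end by a new vertex, so V′ = 2E = 60.
Each original edge survives, and each old vertex of degree d contributes d new edges; summing degrees gives Σd = 2E, so E′ = E + 2E = 3E = 90.
Each original face survives and each original vertex becomes one new face: F′ = F + V = 32.

32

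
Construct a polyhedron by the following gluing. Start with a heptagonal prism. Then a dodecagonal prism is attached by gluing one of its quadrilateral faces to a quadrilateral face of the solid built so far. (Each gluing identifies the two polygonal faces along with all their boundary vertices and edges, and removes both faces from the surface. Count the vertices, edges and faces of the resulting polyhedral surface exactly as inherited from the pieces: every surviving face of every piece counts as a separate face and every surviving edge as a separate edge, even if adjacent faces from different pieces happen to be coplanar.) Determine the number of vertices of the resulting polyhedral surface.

34

A heptagonal prism: V=14, E=21, F=9.
Attach a dodecagonal prism (V=24, E=36, F=14) along a 4-gon: merge 4 vertices and 4 edges, delete both glued faces → V=34, E=53, F=21.
Check: V − E + F = 34 − 53 + 21 = 2.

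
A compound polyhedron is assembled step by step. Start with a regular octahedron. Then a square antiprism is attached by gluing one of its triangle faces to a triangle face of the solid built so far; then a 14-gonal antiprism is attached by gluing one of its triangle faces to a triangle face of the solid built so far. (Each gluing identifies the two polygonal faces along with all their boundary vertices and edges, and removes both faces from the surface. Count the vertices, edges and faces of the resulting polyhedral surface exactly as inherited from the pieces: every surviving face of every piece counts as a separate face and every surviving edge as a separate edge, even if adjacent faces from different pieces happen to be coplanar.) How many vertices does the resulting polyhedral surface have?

A regular octahedron: V=6, E=12, F=8.
Attach a square antiprism (V=8, E=16, F=10) along a 3-gon: merge 3 vertices and 3 edges, delete both glued faces → V=11, E=25, F=16.
Attach a 14-gonal antiprism (V=28, E=56, F=30) along a 3-gon: merge 3 vertices and 3 edges, delete both glued faces → V=36, E=78, F=44.
Check: V − E + F = 36 − 78 + 44 = 2.

36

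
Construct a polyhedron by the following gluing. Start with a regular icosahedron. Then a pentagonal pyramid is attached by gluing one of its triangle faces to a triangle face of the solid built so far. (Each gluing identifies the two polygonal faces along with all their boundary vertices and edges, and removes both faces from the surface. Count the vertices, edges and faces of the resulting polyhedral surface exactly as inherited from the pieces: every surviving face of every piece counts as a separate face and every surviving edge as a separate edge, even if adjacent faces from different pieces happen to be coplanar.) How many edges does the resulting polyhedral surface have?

37

A regular icosahedron: V=12, E=30, F=20.
Attach a pentagonal pyramid (V=6, E=10, F=6) along a 3-gon: merge 3 vertices and 3 edges, delete both glued faces → V=15, E=37, F=24.
Check: V − E + F = 15 − 37 + 24 = 2.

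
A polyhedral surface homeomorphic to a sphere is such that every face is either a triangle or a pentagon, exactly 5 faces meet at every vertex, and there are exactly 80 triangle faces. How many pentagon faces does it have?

12

Let x be the number of pentagons; then F = 80 + x.
Edge–face incidences: 2E = 3·80 + 5·x = 240 + 5x.
Every vertex has degree 5, so 5V = 2E.
Euler: V − E + F = 2 ⇒ (2E)/5 − E + (80 + x) = 2.
Multiply by 10: 2·(2E) − 5·(2E) + 10·(80 + x) = 20, i.e. 800 + 10x − 3·(240 + 5x) = 20.
Collecting terms: −5x + 80 = 20, so −5x = −60, so x = 12.
Then 2E = 240 + 5·12 = 300, so E = 150, V = 2E/5 = 60, F = 80 + 12 = 92.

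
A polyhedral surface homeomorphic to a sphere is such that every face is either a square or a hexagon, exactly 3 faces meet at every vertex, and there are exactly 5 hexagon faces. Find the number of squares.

Let x be the number of squares; then F = 5 + x.
Edge–face incidences: 2E = 6·5 + 4·x = 30 + 4x.
Every vertex has degree 3, so 3V = 2E.
Euler: V − E + F = 2 ⇒ (2E)/3 − E + (5 + x) = 2.
Multiply by 6: 2·(2E) − 3·(2E) + 6·(5 + x) = 12, i.e. 30 + 6x − (30 + 4x) = 12.
Collecting terms: 2x = 12, so x = 6.
Then 2E = 30 + 4·6 = 54, so E = 27, V = 2E/3 = 18, F = 5 + 6 = 11.

6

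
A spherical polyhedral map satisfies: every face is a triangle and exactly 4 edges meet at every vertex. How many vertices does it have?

6

Each face has 3 edges and each edge borders two faces, so 2E = 3F.
Each vertex has degree 4, so 4V = 2E and hence V = 3F/4.
Euler: V − E + F = 2 ⇒ (3F/4) − (3F/2) + F = 2.
Multiply by 8: (6 − 12 + 8)F = 16, i.e. 2F = 16.
So F = 8, E = 3·8/2 = 12, V = 3·8/4 = 6.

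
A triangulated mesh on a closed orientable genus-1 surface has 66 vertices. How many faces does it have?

χ = 2 − 2·1 = 0, and every face is a triangle so 3F = 2E.
V − E + F = 0 with E = 3F/2 gives 66 − (3/2 − 1)·F = 0, so F = 132 and E = 198.

132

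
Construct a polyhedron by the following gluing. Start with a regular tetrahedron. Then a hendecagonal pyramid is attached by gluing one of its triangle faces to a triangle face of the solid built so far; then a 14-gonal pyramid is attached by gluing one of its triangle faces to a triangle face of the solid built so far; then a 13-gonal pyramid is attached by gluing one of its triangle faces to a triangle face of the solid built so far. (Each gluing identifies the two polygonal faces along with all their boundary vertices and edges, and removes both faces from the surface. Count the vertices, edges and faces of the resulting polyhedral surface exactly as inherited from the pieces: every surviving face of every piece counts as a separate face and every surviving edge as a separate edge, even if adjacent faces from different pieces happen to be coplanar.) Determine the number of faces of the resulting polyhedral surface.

39

A regular tetrahedron: V=4, E=6, F=4.
Attach a hendecagonal pyramid (V=12, E=22, F=12) along a 3-gon: merge 3 vertices and 3 edges, delete both glued faces → V=13, E=25, F=14.
Attach a 14-gonal pyramid (V=15, E=28, F=15) along a 3-gon: merge 3 vertices and 3 edges, delete both glued faces → V=25, E=50, F=27.
Attach a 13-gonal pyramid (V=14, E=26, F=14) along a 3-gon: merge 3 vertices and 3 edges, delete both glued faces → V=36, E=73, F=39.
Check: V − E + F = 36 − 73 + 39 = 2.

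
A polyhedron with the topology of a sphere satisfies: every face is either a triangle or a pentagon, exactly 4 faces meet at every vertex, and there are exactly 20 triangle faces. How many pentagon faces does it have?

Let x be the number of pentagons; then F = 20 + x.
Edge–face incidences: 2E = 3·20 + 5·x = 60 + 5x.
Every vertex has degree 4, so 4V = 2E.
Euler: V − E + F = 2 ⇒ (2E)/4 − E + (20 + x) = 2.
Multiply by 8: 2·(2E) − 4·(2E) + 8·(20 + x) = 16, i.e. 160 + 8x − 2·(60 + 5x) = 16.
Collecting terms: −2x + 40 = 16, so −2x = −24, so x = 12.
Then 2E = 60 + 5·12 = 120, so E = 60, V = 2E/4 = 30, F = 20 + 12 = 32.

12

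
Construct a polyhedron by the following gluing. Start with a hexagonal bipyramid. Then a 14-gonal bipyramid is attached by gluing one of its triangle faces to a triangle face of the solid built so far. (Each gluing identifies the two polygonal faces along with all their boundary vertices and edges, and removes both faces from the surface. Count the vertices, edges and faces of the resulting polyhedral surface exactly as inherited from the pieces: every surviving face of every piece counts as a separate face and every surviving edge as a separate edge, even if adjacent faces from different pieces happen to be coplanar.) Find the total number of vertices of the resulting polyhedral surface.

21

A hexagonal bipyramid: V=8, E=18, F=12.
Attach a 14-gonal bipyramid (V=16, E=42, F=28) along a 3-gon: merge 3 vertices and 3 edges, delete both glued faces → V=21, E=57, F=38.
Check: V − E + F = 21 − 57 + 38 = 2.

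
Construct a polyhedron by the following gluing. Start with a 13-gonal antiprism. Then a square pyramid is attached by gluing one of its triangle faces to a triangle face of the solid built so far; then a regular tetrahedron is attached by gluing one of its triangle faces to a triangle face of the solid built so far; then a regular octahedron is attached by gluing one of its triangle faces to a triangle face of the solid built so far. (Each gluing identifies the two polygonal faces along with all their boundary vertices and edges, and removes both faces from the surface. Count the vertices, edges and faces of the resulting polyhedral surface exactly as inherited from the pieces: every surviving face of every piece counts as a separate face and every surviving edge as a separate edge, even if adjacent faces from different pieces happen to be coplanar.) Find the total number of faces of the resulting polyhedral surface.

39

A 13-gonal antiprism: V=26, E=52, F=28.
Attach a square pyramid (V=5, E=8, F=5) along a 3-gon: merge 3 vertices and 3 edges, delete both glued faces → V=28, E=57, F=31.
Attach a regular tetrahedron (V=4, E=6, F=4) along a 3-gon: merge 3 vertices and 3 edges, delete both glued faces → V=29, E=60, F=33.
Attach a regular octahedron (V=6, E=12, F=8) along a 3-gon: merge 3 vertices and 3 edges, delete both glued faces → V=32, E=69, F=39.
Check: V − E + F = 32 − 69 + 39 = 2.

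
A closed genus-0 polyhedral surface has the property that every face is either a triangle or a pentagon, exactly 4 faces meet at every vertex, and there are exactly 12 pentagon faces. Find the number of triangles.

20

Let x be the number of triangles; then F = 12 + x.
Edge–face incidences: 2E = 5·12 + 3·x = 60 + 3x.
Every vertex has degree 4, so 4V = 2E.
Euler: V − E + F = 2 ⇒ (2E)/4 − E + (12 + x) = 2.
Multiply by 8: 2·(2E) − 4·(2E) + 8·(12 + x) = 16, i.e. 96 + 8x − 2·(60 + 3x) = 16.
Collecting terms: 2x − 24 = 16, so 2x = 40, so x = 20.
Then 2E = 60 + 3·20 = 120, so E = 60, V = 2E/4 = 30, F = 12 + 20 = 32.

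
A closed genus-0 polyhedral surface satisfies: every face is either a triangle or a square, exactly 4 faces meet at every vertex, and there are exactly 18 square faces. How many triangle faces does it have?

8

Let x be the number of triangles; then F = 18 + x.
Edge–face incidences: 2E = 4·18 + 3·x = 72 + 3x.
Every vertex has degree 4, so 4V = 2E.
Euler: V − E + F = 2 ⇒ (2E)/4 − E + (18 + x) = 2.
Multiply by 8: 2·(2E) − 4·(2E) + 8·(18 + x) = 16, i.e. 144 + 8x − 2·(72 + 3x) = 16.
Collecting terms: 2x = 16, so x = 8.
Then 2E = 72 + 3·8 = 96, so E = 48, V = 2E/4 = 24, F = 18 + 8 = 26.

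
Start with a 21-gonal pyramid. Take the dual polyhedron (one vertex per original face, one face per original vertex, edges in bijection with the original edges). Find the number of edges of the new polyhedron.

The base solid has V = 22, E = 42, F = 22.
The dual swaps V and F and preserves E: V′ = F = 22, E′ = E = 42, F′ = V = 22.

42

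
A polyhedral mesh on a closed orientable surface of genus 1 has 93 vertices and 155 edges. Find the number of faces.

For a closed orientable surface of genus 1, χ = 2 − 2·1 = 0.
F = 0 − V + E = 0 − 93 + 155 = 62.

62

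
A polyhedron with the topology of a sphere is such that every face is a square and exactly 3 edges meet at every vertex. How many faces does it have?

Each face has 4 edges and each edge borders two faces, so 2E = 4F.
Each vertex has degree 3, so 3V = 2E and hence V = 4F/3.
Euler: V − E + F = 2 ⇒ (4F/3) − (4F/2) + F = 2.
Multiply by 6: (8 − 12 + 6)F = 12, i.e. 2F = 12.
So F = 6, E = 4·6/2 = 12, V = 4·6/3 = 8.

6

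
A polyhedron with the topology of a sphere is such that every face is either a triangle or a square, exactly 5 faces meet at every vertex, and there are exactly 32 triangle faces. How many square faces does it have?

6

Let x be the number of squares; then F = 32 + x.
Edge–face incidences: 2E = 3·32 + 4·x = 96 + 4x.
Every vertex has degree 5, so 5V = 2E.
Euler: V − E + F = 2 ⇒ (2E)/5 − E + (32 + x) = 2.
Multiply by 10: 2·(2E) − 5·(2E) + 10·(32 + x) = 20, i.e. 320 + 10x − 3·(96 + 4x) = 20.
Collecting terms: −2x + 32 = 20, so −2x = −12, so x = 6.
Then 2E = 96 + 4·6 = 120, so E = 60, V = 2E/5 = 24, F = 32 + 6 = 38.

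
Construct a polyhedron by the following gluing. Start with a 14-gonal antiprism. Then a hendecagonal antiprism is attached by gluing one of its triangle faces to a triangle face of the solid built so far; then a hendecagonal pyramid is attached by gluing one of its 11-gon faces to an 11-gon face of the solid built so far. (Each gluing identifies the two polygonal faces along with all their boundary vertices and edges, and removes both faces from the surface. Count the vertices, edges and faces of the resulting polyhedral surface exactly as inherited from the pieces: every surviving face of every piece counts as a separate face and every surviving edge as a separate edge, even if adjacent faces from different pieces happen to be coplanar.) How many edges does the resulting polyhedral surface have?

108

A 14-gonal antiprism: V=28, E=56, F=30.
Attach a hendecagonal antiprism (V=22, E=44, F=24) along a 3-gon: merge 3 vertices and 3 edges, delete both glued faces → V=47, E=97, F=52.
Attach a hendecagonal pyramid (V=12, E=22, F=12) along an 11-gon: merge 11 vertices and 11 edges, delete both glued faces → V=48, E=108, F=62.
Check: V − E + F = 48 − 108 + 62 = 2.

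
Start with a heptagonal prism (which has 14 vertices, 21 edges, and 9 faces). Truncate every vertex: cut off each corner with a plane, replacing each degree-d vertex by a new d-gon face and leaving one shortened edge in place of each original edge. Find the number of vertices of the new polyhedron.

42

Truncation replaces each original edge-end by a new vertex, so V′ = 2E = 42.
Each original edge survives, and each old vertex of degree d contributes d new edges; summing degrees gives Σd = 2E, so E′ = E + 2E = 3E = 63.
Each original face survives and each original vertex becomes one new face: F′ = F + V = 23.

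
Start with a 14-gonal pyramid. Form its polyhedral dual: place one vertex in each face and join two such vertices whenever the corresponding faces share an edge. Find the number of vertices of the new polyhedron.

The base solid has V = 15, E = 28, F = 15.
The dual swaps V and F and preserves E: V′ = F = 15, E′ = E = 28, F′ = V = 15.

15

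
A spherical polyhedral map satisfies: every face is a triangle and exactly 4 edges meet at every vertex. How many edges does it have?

Each face has 3 edges and each edge borders two faces, so 2E = 3F.
Each vertex has degree 4, so 4V = 2E and hence V = 3F/4.
Euler: V − E + F = 2 ⇒ (3F/4) − (3F/2) + F = 2.
Multiply by 8: (6 − 12 + 8)F = 16, i.e. 2F = 16.
So F = 8, E = 3·8/2 = 12, V = 3·8/4 = 6.

12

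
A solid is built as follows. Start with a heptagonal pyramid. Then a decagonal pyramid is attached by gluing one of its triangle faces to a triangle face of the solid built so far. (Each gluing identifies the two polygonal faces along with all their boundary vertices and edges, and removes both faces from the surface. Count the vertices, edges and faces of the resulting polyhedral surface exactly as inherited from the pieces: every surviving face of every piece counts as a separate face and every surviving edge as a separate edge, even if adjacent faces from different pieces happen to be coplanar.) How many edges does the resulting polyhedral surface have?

A heptagonal pyramid: V=8, E=14, F=8.
Attach a decagonal pyramid (V=11, E=20, F=11) along a 3-gon: merge 3 vertices and 3 edges, delete both glued faces → V=16, E=31, F=17.
Check: V − E + F = 16 − 31 + 17 = 2.

31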